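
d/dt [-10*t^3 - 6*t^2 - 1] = 6*t*(-5*t - 2)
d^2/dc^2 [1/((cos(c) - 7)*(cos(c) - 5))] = (-4*sin(c)^4 + 6*sin(c)^2 - 465*cos(c) + 9*cos(3*c) + 216)/((cos(c) - 7)^3*(cos(c) - 5)^3)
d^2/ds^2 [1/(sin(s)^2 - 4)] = 2*(-2*sin(s)^4 - 5*sin(s)^2 + 4)/(sin(s)^2 - 4)^3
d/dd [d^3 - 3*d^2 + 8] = 3*d*(d - 2)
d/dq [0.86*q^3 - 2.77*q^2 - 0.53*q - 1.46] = 2.58*q^2 - 5.54*q - 0.53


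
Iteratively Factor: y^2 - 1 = (y - 1)*(y + 1)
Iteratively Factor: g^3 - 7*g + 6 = (g - 2)*(g^2 + 2*g - 3) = (g - 2)*(g - 1)*(g + 3)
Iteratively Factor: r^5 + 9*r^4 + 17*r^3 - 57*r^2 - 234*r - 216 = (r + 2)*(r^4 + 7*r^3 + 3*r^2 - 63*r - 108) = (r - 3)*(r + 2)*(r^3 + 10*r^2 + 33*r + 36) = (r - 3)*(r + 2)*(r + 4)*(r^2 + 6*r + 9) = (r - 3)*(r + 2)*(r + 3)*(r + 4)*(r + 3)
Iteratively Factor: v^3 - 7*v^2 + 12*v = (v - 3)*(v^2 - 4*v) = v*(v - 3)*(v - 4)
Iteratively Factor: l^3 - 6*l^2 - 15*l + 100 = (l - 5)*(l^2 - l - 20) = (l - 5)*(l + 4)*(l - 5)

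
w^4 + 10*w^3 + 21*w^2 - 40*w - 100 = (w - 2)*(w + 2)*(w + 5)^2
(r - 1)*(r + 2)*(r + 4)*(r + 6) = r^4 + 11*r^3 + 32*r^2 + 4*r - 48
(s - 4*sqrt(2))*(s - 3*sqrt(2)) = s^2 - 7*sqrt(2)*s + 24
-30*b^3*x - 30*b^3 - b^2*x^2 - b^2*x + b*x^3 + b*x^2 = (-6*b + x)*(5*b + x)*(b*x + b)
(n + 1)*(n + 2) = n^2 + 3*n + 2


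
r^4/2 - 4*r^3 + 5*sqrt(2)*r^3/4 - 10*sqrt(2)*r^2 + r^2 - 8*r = r*(r/2 + sqrt(2))*(r - 8)*(r + sqrt(2)/2)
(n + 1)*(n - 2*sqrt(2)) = n^2 - 2*sqrt(2)*n + n - 2*sqrt(2)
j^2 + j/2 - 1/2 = (j - 1/2)*(j + 1)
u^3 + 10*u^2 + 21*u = u*(u + 3)*(u + 7)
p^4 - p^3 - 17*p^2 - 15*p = p*(p - 5)*(p + 1)*(p + 3)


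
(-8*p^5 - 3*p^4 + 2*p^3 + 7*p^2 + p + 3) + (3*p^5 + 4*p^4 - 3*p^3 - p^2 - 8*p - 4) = -5*p^5 + p^4 - p^3 + 6*p^2 - 7*p - 1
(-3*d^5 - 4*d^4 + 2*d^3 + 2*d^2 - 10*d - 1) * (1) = -3*d^5 - 4*d^4 + 2*d^3 + 2*d^2 - 10*d - 1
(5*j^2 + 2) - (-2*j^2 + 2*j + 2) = 7*j^2 - 2*j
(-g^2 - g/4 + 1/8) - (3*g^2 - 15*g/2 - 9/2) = -4*g^2 + 29*g/4 + 37/8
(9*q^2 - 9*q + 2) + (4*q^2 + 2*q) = 13*q^2 - 7*q + 2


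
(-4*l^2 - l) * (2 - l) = 4*l^3 - 7*l^2 - 2*l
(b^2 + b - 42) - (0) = b^2 + b - 42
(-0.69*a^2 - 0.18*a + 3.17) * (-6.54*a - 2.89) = 4.5126*a^3 + 3.1713*a^2 - 20.2116*a - 9.1613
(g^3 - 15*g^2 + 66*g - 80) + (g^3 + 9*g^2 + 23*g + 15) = 2*g^3 - 6*g^2 + 89*g - 65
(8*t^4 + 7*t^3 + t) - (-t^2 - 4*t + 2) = 8*t^4 + 7*t^3 + t^2 + 5*t - 2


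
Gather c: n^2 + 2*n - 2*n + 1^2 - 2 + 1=n^2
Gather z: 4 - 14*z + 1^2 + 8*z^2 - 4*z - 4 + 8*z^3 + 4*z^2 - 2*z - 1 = 8*z^3 + 12*z^2 - 20*z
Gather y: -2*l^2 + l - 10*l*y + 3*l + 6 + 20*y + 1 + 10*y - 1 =-2*l^2 + 4*l + y*(30 - 10*l) + 6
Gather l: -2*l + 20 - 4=16 - 2*l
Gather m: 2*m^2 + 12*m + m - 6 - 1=2*m^2 + 13*m - 7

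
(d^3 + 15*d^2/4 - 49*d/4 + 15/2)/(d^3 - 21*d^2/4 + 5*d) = (d^2 + 5*d - 6)/(d*(d - 4))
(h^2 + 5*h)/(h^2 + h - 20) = h/(h - 4)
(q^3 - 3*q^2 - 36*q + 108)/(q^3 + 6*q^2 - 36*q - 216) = (q - 3)/(q + 6)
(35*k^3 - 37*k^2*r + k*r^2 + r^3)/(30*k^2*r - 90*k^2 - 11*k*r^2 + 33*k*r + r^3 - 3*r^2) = (-7*k^2 + 6*k*r + r^2)/(-6*k*r + 18*k + r^2 - 3*r)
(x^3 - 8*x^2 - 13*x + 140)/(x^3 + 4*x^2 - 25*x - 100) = (x - 7)/(x + 5)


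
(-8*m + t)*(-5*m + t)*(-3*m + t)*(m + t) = -120*m^4 - 41*m^3*t + 63*m^2*t^2 - 15*m*t^3 + t^4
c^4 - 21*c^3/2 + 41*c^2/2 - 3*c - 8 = (c - 8)*(c - 2)*(c - 1)*(c + 1/2)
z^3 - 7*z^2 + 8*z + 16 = (z - 4)^2*(z + 1)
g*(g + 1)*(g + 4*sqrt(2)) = g^3 + g^2 + 4*sqrt(2)*g^2 + 4*sqrt(2)*g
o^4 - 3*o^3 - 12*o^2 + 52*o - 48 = (o - 3)*(o - 2)^2*(o + 4)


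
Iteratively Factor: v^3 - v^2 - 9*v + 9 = (v + 3)*(v^2 - 4*v + 3) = (v - 1)*(v + 3)*(v - 3)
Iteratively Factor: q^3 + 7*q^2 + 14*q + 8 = (q + 4)*(q^2 + 3*q + 2) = (q + 1)*(q + 4)*(q + 2)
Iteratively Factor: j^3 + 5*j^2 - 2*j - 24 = (j + 3)*(j^2 + 2*j - 8) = (j + 3)*(j + 4)*(j - 2)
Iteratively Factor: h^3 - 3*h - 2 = (h - 2)*(h^2 + 2*h + 1) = (h - 2)*(h + 1)*(h + 1)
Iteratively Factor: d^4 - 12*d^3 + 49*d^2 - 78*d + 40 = (d - 5)*(d^3 - 7*d^2 + 14*d - 8) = (d - 5)*(d - 4)*(d^2 - 3*d + 2) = (d - 5)*(d - 4)*(d - 1)*(d - 2)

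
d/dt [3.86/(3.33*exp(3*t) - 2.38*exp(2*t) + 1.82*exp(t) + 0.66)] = (-38.5614*exp(2*t) + 18.3736*exp(t) - 7.0252)*exp(t)/(3.33*exp(3*t) - 2.38*exp(2*t) + 1.82*exp(t) + 0.66)^2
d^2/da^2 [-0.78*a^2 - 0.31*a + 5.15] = -1.56000000000000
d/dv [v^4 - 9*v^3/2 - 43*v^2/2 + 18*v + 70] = 4*v^3 - 27*v^2/2 - 43*v + 18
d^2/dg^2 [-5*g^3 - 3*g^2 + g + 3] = -30*g - 6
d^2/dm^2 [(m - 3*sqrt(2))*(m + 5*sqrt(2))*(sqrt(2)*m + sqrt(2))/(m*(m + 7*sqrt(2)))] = 20*(-m^3 + 4*sqrt(2)*m^3 - 9*sqrt(2)*m^2 - 126*m - 294*sqrt(2))/(m^3*(m^3 + 21*sqrt(2)*m^2 + 294*m + 686*sqrt(2)))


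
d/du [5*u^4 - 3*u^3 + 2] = u^2*(20*u - 9)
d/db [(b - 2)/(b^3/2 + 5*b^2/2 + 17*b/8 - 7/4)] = 32*(-2*b^3 + b^2 + 20*b + 5)/(16*b^6 + 160*b^5 + 536*b^4 + 568*b^3 - 271*b^2 - 476*b + 196)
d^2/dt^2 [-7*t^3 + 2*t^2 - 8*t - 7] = 4 - 42*t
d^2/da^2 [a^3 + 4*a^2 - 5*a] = 6*a + 8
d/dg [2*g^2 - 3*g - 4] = 4*g - 3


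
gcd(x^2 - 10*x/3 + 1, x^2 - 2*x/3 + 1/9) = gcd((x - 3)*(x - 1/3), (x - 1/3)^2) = x - 1/3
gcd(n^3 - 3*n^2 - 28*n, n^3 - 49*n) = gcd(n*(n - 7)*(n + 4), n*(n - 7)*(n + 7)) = n^2 - 7*n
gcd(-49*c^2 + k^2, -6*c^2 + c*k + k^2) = 1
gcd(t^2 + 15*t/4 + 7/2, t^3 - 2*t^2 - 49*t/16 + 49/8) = t + 7/4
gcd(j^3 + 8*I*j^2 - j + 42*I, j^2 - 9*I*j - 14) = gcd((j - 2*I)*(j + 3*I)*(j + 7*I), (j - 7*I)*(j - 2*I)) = j - 2*I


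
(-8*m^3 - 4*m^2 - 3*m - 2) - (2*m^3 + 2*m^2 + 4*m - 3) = -10*m^3 - 6*m^2 - 7*m + 1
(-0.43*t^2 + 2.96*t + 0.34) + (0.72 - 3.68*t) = -0.43*t^2 - 0.72*t + 1.06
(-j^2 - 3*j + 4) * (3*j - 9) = -3*j^3 + 39*j - 36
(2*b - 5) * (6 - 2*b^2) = -4*b^3 + 10*b^2 + 12*b - 30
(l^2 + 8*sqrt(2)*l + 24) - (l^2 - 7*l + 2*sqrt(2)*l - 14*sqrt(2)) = 7*l + 6*sqrt(2)*l + 14*sqrt(2) + 24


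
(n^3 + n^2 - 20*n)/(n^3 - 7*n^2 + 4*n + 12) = n*(n^2 + n - 20)/(n^3 - 7*n^2 + 4*n + 12)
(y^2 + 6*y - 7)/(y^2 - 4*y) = (y^2 + 6*y - 7)/(y*(y - 4))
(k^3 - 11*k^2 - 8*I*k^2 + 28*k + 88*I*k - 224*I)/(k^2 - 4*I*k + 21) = (k^3 + k^2*(-11 - 8*I) + k*(28 + 88*I) - 224*I)/(k^2 - 4*I*k + 21)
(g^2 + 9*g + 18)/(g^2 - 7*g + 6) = (g^2 + 9*g + 18)/(g^2 - 7*g + 6)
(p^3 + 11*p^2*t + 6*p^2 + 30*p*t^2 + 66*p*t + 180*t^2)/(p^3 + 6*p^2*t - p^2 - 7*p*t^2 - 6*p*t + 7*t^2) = (p^3 + 11*p^2*t + 6*p^2 + 30*p*t^2 + 66*p*t + 180*t^2)/(p^3 + 6*p^2*t - p^2 - 7*p*t^2 - 6*p*t + 7*t^2)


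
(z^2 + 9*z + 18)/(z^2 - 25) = (z^2 + 9*z + 18)/(z^2 - 25)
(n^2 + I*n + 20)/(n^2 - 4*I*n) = (n + 5*I)/n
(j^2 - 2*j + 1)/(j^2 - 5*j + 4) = (j - 1)/(j - 4)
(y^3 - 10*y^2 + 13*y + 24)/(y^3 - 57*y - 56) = (y - 3)/(y + 7)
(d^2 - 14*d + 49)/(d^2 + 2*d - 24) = (d^2 - 14*d + 49)/(d^2 + 2*d - 24)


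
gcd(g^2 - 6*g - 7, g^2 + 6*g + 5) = g + 1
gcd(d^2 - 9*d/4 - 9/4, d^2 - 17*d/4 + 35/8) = 1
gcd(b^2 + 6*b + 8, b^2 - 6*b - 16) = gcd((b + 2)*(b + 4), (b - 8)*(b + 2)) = b + 2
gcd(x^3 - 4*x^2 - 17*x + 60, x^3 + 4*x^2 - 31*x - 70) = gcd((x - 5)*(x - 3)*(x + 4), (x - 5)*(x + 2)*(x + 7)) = x - 5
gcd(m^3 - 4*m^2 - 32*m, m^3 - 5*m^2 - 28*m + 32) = m^2 - 4*m - 32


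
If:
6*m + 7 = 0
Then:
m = -7/6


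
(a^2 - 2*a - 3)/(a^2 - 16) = (a^2 - 2*a - 3)/(a^2 - 16)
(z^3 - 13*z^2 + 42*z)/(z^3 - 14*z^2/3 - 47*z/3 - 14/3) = 3*z*(z - 6)/(3*z^2 + 7*z + 2)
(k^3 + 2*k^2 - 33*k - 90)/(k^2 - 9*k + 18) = (k^2 + 8*k + 15)/(k - 3)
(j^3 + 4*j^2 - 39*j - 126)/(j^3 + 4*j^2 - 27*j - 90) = (j^2 + j - 42)/(j^2 + j - 30)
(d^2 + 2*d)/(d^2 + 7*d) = (d + 2)/(d + 7)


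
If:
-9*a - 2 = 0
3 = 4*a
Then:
No Solution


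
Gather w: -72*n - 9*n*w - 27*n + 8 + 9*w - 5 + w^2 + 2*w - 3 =-99*n + w^2 + w*(11 - 9*n)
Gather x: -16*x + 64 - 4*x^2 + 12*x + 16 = -4*x^2 - 4*x + 80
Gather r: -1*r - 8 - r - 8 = -2*r - 16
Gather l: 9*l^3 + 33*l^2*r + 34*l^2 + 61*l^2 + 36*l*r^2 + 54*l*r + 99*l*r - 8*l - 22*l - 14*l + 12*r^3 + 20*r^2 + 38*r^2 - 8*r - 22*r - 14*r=9*l^3 + l^2*(33*r + 95) + l*(36*r^2 + 153*r - 44) + 12*r^3 + 58*r^2 - 44*r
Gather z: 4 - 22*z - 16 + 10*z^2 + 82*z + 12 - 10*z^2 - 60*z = 0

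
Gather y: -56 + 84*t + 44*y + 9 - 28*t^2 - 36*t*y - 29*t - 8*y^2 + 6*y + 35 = -28*t^2 + 55*t - 8*y^2 + y*(50 - 36*t) - 12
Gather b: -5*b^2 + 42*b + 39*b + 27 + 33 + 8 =-5*b^2 + 81*b + 68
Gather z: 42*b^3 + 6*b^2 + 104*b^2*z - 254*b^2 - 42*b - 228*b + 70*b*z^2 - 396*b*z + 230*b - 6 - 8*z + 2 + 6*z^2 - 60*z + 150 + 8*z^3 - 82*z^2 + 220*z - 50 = 42*b^3 - 248*b^2 - 40*b + 8*z^3 + z^2*(70*b - 76) + z*(104*b^2 - 396*b + 152) + 96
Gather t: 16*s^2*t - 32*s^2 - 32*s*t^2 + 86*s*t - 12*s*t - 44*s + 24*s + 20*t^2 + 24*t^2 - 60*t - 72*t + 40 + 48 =-32*s^2 - 20*s + t^2*(44 - 32*s) + t*(16*s^2 + 74*s - 132) + 88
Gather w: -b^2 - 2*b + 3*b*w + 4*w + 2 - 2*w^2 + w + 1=-b^2 - 2*b - 2*w^2 + w*(3*b + 5) + 3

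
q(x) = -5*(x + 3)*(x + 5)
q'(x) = -10*x - 40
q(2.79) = -225.52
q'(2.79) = -67.90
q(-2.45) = -7.01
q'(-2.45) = -15.50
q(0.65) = -103.11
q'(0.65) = -46.50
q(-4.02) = 5.00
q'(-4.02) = 0.20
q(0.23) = -84.46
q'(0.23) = -42.30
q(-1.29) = -31.72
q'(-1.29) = -27.10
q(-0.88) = -43.67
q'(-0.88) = -31.20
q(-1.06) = -38.22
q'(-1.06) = -29.40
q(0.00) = -75.00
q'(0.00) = -40.00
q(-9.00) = -120.00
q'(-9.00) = 50.00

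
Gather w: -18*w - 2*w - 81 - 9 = -20*w - 90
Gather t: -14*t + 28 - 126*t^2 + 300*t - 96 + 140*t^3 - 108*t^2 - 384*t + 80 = 140*t^3 - 234*t^2 - 98*t + 12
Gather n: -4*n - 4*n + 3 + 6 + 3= 12 - 8*n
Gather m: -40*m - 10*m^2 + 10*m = -10*m^2 - 30*m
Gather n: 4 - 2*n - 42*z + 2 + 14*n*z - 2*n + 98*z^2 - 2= n*(14*z - 4) + 98*z^2 - 42*z + 4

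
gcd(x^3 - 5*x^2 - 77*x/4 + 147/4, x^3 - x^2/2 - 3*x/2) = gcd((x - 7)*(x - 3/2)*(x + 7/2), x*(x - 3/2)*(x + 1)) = x - 3/2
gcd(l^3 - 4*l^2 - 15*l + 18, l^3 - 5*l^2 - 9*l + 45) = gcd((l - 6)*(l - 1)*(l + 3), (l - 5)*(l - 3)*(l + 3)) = l + 3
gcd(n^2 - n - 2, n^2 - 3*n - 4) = n + 1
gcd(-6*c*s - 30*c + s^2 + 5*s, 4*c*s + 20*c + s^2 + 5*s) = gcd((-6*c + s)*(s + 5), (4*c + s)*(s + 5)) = s + 5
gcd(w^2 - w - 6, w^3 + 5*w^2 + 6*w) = w + 2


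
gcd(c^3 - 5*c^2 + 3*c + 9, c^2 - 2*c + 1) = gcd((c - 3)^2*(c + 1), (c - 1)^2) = 1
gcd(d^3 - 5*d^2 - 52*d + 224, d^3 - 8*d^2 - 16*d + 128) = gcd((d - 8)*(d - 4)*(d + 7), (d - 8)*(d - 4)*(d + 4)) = d^2 - 12*d + 32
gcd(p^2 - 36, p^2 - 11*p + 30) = p - 6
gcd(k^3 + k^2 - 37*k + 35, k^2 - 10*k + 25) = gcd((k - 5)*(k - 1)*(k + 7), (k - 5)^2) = k - 5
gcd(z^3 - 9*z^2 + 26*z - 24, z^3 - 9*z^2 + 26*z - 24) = z^3 - 9*z^2 + 26*z - 24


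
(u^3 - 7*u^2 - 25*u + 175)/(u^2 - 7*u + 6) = (u^3 - 7*u^2 - 25*u + 175)/(u^2 - 7*u + 6)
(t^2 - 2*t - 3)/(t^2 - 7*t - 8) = (t - 3)/(t - 8)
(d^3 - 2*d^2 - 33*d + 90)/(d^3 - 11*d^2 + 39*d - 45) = (d + 6)/(d - 3)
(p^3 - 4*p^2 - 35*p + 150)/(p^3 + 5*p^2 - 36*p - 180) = (p^2 - 10*p + 25)/(p^2 - p - 30)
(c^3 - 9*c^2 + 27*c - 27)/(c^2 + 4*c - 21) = (c^2 - 6*c + 9)/(c + 7)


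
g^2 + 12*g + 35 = (g + 5)*(g + 7)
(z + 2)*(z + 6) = z^2 + 8*z + 12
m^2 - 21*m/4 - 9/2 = (m - 6)*(m + 3/4)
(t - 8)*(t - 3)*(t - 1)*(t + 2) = t^4 - 10*t^3 + 11*t^2 + 46*t - 48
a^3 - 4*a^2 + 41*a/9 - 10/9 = (a - 2)*(a - 5/3)*(a - 1/3)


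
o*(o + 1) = o^2 + o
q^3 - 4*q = q*(q - 2)*(q + 2)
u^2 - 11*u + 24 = (u - 8)*(u - 3)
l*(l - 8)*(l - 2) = l^3 - 10*l^2 + 16*l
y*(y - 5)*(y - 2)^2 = y^4 - 9*y^3 + 24*y^2 - 20*y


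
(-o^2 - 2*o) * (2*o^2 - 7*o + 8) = -2*o^4 + 3*o^3 + 6*o^2 - 16*o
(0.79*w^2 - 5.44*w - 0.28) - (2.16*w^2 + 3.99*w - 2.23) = -1.37*w^2 - 9.43*w + 1.95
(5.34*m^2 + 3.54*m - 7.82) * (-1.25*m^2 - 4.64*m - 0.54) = -6.675*m^4 - 29.2026*m^3 - 9.5342*m^2 + 34.3732*m + 4.2228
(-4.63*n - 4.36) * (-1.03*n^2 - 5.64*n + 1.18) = 4.7689*n^3 + 30.604*n^2 + 19.127*n - 5.1448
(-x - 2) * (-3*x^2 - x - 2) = 3*x^3 + 7*x^2 + 4*x + 4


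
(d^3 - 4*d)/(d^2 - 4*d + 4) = d*(d + 2)/(d - 2)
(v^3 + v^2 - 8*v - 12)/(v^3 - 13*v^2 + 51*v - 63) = (v^2 + 4*v + 4)/(v^2 - 10*v + 21)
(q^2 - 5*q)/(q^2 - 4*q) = (q - 5)/(q - 4)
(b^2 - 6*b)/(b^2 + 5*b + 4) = b*(b - 6)/(b^2 + 5*b + 4)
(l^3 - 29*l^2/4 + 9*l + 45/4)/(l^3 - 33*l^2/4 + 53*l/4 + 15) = (l - 3)/(l - 4)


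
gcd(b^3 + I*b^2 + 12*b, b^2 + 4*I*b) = b^2 + 4*I*b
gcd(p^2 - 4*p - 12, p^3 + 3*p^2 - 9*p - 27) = 1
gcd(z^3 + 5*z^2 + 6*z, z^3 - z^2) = z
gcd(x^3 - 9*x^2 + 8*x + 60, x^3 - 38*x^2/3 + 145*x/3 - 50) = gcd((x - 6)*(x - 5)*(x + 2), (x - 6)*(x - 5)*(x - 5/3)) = x^2 - 11*x + 30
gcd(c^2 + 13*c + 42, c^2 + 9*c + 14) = c + 7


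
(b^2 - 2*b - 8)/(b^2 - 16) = (b + 2)/(b + 4)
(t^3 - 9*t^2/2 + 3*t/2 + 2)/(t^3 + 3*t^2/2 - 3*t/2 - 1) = (t - 4)/(t + 2)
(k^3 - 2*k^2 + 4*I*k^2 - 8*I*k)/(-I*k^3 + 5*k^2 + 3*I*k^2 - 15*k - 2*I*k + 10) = k*(I*k - 4)/(k^2 + k*(-1 + 5*I) - 5*I)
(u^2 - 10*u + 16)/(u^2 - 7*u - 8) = (u - 2)/(u + 1)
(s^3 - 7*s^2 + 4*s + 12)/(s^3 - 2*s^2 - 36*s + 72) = (s + 1)/(s + 6)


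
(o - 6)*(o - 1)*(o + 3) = o^3 - 4*o^2 - 15*o + 18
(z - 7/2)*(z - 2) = z^2 - 11*z/2 + 7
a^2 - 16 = (a - 4)*(a + 4)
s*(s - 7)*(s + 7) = s^3 - 49*s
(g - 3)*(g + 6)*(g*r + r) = g^3*r + 4*g^2*r - 15*g*r - 18*r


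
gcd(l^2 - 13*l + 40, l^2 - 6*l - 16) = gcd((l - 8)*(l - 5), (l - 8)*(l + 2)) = l - 8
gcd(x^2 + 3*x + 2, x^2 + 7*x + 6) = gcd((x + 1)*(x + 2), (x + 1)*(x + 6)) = x + 1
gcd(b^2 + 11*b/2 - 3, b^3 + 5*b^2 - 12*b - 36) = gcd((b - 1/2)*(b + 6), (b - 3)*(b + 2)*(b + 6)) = b + 6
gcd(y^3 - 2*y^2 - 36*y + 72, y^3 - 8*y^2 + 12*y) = y^2 - 8*y + 12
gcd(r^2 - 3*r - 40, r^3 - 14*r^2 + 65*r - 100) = 1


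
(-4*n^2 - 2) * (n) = -4*n^3 - 2*n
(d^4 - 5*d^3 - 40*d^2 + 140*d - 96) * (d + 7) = d^5 + 2*d^4 - 75*d^3 - 140*d^2 + 884*d - 672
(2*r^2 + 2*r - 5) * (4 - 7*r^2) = -14*r^4 - 14*r^3 + 43*r^2 + 8*r - 20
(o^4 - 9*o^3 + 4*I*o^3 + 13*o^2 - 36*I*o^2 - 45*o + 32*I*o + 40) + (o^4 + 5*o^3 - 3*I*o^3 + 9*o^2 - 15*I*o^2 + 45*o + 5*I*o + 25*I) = 2*o^4 - 4*o^3 + I*o^3 + 22*o^2 - 51*I*o^2 + 37*I*o + 40 + 25*I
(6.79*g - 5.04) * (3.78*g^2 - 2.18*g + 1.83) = 25.6662*g^3 - 33.8534*g^2 + 23.4129*g - 9.2232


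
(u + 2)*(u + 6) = u^2 + 8*u + 12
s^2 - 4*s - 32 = (s - 8)*(s + 4)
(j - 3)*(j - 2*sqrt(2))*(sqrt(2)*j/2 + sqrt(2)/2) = sqrt(2)*j^3/2 - 2*j^2 - sqrt(2)*j^2 - 3*sqrt(2)*j/2 + 4*j + 6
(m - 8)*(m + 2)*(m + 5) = m^3 - m^2 - 46*m - 80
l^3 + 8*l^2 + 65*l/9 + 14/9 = (l + 1/3)*(l + 2/3)*(l + 7)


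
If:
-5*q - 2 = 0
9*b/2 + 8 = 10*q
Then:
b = -8/3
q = -2/5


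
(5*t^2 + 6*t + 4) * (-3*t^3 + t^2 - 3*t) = -15*t^5 - 13*t^4 - 21*t^3 - 14*t^2 - 12*t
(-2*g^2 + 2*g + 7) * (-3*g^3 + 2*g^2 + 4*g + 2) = 6*g^5 - 10*g^4 - 25*g^3 + 18*g^2 + 32*g + 14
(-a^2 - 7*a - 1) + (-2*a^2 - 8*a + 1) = -3*a^2 - 15*a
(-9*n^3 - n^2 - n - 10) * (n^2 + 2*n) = -9*n^5 - 19*n^4 - 3*n^3 - 12*n^2 - 20*n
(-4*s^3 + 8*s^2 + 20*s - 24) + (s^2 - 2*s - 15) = -4*s^3 + 9*s^2 + 18*s - 39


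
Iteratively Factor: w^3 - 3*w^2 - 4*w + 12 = (w - 2)*(w^2 - w - 6) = (w - 2)*(w + 2)*(w - 3)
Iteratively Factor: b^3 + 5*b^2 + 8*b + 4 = (b + 1)*(b^2 + 4*b + 4) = (b + 1)*(b + 2)*(b + 2)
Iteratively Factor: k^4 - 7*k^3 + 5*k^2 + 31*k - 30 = (k - 5)*(k^3 - 2*k^2 - 5*k + 6) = (k - 5)*(k + 2)*(k^2 - 4*k + 3) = (k - 5)*(k - 3)*(k + 2)*(k - 1)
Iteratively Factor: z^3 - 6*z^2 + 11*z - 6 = (z - 1)*(z^2 - 5*z + 6) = (z - 2)*(z - 1)*(z - 3)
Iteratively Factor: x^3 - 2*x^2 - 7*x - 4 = (x + 1)*(x^2 - 3*x - 4) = (x + 1)^2*(x - 4)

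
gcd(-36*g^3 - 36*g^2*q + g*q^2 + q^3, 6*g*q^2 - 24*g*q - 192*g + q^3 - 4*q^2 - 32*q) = 6*g + q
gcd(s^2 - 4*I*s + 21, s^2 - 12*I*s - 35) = s - 7*I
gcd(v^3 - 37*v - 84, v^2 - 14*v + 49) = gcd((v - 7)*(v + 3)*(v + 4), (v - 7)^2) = v - 7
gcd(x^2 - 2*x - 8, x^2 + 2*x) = x + 2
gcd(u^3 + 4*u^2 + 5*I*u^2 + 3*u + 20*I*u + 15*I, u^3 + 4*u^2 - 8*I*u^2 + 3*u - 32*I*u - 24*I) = u^2 + 4*u + 3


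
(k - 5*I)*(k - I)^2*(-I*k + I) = -I*k^4 - 7*k^3 + I*k^3 + 7*k^2 + 11*I*k^2 + 5*k - 11*I*k - 5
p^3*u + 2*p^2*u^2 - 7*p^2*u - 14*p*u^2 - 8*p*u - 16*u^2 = (p - 8)*(p + 2*u)*(p*u + u)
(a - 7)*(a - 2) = a^2 - 9*a + 14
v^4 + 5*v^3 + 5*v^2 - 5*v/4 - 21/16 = (v - 1/2)*(v + 1/2)*(v + 3/2)*(v + 7/2)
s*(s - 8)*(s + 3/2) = s^3 - 13*s^2/2 - 12*s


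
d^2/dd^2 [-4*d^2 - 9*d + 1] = -8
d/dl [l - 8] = 1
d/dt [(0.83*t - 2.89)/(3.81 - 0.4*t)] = (0.80252*t - 7.644003)/(0.4*t - 3.81)^3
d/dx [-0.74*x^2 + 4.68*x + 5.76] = 4.68 - 1.48*x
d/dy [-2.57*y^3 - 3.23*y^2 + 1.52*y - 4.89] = -7.71*y^2 - 6.46*y + 1.52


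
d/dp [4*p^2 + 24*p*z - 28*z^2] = 8*p + 24*z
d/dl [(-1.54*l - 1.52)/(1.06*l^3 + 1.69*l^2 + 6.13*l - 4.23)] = (3.2648*l^3 + 7.4362*l^2 + 5.1376*l + 15.8318)/(1.1236*l^6 + 3.5828*l^5 + 15.8517*l^4 + 11.7518*l^3 + 23.2795*l^2 - 51.8598*l + 17.8929)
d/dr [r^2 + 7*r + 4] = 2*r + 7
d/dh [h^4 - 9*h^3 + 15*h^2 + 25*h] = 4*h^3 - 27*h^2 + 30*h + 25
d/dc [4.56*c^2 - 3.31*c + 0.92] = 9.12*c - 3.31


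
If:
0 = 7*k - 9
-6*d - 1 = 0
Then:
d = -1/6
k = 9/7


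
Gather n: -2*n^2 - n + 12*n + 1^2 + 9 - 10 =-2*n^2 + 11*n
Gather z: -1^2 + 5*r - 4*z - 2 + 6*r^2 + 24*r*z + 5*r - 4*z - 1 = 6*r^2 + 10*r + z*(24*r - 8) - 4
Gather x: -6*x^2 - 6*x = -6*x^2 - 6*x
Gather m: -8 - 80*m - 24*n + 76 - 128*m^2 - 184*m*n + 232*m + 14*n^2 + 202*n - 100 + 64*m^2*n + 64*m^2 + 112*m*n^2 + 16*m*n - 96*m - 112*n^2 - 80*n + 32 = m^2*(64*n - 64) + m*(112*n^2 - 168*n + 56) - 98*n^2 + 98*n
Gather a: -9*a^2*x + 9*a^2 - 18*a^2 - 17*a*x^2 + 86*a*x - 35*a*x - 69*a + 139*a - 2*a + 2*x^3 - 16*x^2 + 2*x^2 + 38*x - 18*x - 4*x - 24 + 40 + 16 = a^2*(-9*x - 9) + a*(-17*x^2 + 51*x + 68) + 2*x^3 - 14*x^2 + 16*x + 32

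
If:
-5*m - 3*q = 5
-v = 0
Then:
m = -3*q/5 - 1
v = 0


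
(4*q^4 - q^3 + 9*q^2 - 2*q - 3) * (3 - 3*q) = -12*q^5 + 15*q^4 - 30*q^3 + 33*q^2 + 3*q - 9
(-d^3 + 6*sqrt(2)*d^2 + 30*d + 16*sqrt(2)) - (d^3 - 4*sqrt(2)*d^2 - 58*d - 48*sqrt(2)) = -2*d^3 + 10*sqrt(2)*d^2 + 88*d + 64*sqrt(2)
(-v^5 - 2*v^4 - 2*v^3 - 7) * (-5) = 5*v^5 + 10*v^4 + 10*v^3 + 35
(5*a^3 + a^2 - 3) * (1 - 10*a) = -50*a^4 - 5*a^3 + a^2 + 30*a - 3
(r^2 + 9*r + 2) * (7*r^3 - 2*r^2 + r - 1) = 7*r^5 + 61*r^4 - 3*r^3 + 4*r^2 - 7*r - 2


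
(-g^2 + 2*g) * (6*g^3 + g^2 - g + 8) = -6*g^5 + 11*g^4 + 3*g^3 - 10*g^2 + 16*g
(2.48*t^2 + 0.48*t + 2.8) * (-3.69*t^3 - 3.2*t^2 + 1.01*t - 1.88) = -9.1512*t^5 - 9.7072*t^4 - 9.3632*t^3 - 13.1376*t^2 + 1.9256*t - 5.264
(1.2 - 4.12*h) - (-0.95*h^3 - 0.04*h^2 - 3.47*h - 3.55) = 0.95*h^3 + 0.04*h^2 - 0.65*h + 4.75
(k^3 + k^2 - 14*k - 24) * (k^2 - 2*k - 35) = k^5 - k^4 - 51*k^3 - 31*k^2 + 538*k + 840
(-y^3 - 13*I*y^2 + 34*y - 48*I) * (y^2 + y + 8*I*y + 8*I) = -y^5 - y^4 - 21*I*y^4 + 138*y^3 - 21*I*y^3 + 138*y^2 + 224*I*y^2 + 384*y + 224*I*y + 384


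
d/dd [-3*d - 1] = -3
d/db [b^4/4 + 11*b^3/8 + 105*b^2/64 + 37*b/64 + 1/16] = b^3 + 33*b^2/8 + 105*b/32 + 37/64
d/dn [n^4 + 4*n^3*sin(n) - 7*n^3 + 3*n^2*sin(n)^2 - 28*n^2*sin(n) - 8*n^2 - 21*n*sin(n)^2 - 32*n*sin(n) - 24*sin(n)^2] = 4*n^3*cos(n) + 4*n^3 + 12*n^2*sin(n) + 3*n^2*sin(2*n) - 28*n^2*cos(n) - 21*n^2 + 6*n*sin(n)^2 - 56*n*sin(n) - 21*n*sin(2*n) - 32*n*cos(n) - 16*n - 21*sin(n)^2 - 32*sin(n) - 24*sin(2*n)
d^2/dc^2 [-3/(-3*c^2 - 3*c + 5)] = 18*(-3*c^2 - 3*c + 3*(2*c + 1)^2 + 5)/(3*c^2 + 3*c - 5)^3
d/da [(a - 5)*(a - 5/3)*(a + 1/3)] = 3*a^2 - 38*a/3 + 55/9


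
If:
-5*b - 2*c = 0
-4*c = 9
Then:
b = 9/10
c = -9/4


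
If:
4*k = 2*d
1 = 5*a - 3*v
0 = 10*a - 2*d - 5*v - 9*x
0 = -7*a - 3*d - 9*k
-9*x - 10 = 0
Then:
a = -175/53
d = 490/159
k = 245/159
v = -928/159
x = -10/9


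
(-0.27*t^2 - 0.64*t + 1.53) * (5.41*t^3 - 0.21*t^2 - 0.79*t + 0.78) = -1.4607*t^5 - 3.4057*t^4 + 8.625*t^3 - 0.0263*t^2 - 1.7079*t + 1.1934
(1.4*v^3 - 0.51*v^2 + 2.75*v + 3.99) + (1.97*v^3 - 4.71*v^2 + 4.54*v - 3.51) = 3.37*v^3 - 5.22*v^2 + 7.29*v + 0.48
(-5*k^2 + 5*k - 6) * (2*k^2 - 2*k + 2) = -10*k^4 + 20*k^3 - 32*k^2 + 22*k - 12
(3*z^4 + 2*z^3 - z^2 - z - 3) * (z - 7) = 3*z^5 - 19*z^4 - 15*z^3 + 6*z^2 + 4*z + 21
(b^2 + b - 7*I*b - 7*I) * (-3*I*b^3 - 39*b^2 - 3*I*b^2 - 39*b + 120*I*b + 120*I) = -3*I*b^5 - 60*b^4 - 6*I*b^4 - 120*b^3 + 390*I*b^3 + 780*b^2 + 786*I*b^2 + 1680*b + 393*I*b + 840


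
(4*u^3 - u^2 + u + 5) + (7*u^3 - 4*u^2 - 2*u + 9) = 11*u^3 - 5*u^2 - u + 14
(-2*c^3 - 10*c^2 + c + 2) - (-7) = -2*c^3 - 10*c^2 + c + 9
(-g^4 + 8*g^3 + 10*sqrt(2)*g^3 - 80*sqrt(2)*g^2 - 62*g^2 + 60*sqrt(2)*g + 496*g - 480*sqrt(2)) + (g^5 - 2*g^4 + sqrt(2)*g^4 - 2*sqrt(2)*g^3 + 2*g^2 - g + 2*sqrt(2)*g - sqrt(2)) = g^5 - 3*g^4 + sqrt(2)*g^4 + 8*g^3 + 8*sqrt(2)*g^3 - 80*sqrt(2)*g^2 - 60*g^2 + 62*sqrt(2)*g + 495*g - 481*sqrt(2)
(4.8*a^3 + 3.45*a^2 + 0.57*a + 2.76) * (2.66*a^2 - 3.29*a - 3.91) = 12.768*a^5 - 6.615*a^4 - 28.6023*a^3 - 8.0232*a^2 - 11.3091*a - 10.7916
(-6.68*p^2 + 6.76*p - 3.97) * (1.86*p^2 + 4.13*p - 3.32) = -12.4248*p^4 - 15.0148*p^3 + 42.7122*p^2 - 38.8393*p + 13.1804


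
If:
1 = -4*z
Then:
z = -1/4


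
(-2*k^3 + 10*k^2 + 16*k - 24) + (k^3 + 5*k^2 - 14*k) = -k^3 + 15*k^2 + 2*k - 24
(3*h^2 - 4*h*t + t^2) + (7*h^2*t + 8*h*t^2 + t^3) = 7*h^2*t + 3*h^2 + 8*h*t^2 - 4*h*t + t^3 + t^2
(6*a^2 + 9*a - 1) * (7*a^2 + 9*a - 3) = 42*a^4 + 117*a^3 + 56*a^2 - 36*a + 3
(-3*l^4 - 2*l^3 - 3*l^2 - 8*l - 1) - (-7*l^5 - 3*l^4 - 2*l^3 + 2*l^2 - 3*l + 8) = 7*l^5 - 5*l^2 - 5*l - 9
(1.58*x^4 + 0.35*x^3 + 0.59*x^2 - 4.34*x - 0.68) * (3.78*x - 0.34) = 5.9724*x^5 + 0.7858*x^4 + 2.1112*x^3 - 16.6058*x^2 - 1.0948*x + 0.2312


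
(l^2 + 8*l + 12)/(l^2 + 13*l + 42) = (l + 2)/(l + 7)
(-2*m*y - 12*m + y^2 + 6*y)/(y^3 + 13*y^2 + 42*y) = (-2*m + y)/(y*(y + 7))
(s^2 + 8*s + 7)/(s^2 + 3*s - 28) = (s + 1)/(s - 4)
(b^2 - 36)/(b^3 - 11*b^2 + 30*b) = (b + 6)/(b*(b - 5))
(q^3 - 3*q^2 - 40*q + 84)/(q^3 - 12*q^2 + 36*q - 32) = (q^2 - q - 42)/(q^2 - 10*q + 16)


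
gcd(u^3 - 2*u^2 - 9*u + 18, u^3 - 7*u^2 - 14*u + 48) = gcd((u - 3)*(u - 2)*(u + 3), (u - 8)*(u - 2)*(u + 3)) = u^2 + u - 6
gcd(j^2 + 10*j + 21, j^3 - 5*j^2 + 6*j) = 1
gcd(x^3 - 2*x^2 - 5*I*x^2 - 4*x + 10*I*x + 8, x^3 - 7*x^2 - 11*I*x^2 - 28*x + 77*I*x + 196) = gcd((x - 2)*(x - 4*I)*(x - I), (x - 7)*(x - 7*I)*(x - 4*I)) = x - 4*I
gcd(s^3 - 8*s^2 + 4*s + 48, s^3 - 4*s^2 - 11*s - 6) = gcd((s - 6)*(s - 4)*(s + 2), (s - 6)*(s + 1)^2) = s - 6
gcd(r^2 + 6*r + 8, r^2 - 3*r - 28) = r + 4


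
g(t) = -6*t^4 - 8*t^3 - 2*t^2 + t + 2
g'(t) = -24*t^3 - 24*t^2 - 4*t + 1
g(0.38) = 1.53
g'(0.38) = -5.30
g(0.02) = 2.02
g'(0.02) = 0.91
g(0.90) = -8.49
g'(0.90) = -39.54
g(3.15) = -855.48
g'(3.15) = -999.88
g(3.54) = -1316.66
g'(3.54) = -1378.60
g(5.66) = -7664.66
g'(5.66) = -5142.21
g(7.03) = -17523.80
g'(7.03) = -9551.52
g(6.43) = -12457.45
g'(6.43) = -7397.34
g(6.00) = -9568.00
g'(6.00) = -6071.00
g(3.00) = -715.00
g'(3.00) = -875.00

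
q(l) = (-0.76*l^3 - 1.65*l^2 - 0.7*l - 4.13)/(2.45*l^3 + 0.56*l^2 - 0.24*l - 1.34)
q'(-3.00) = 0.12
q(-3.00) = -0.06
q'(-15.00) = 0.00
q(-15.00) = -0.27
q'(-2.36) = 0.26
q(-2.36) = 0.06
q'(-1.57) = 0.94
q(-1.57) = 0.46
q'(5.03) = 0.04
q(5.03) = -0.45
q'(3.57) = 0.09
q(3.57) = -0.53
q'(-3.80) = 0.06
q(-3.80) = -0.13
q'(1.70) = 1.15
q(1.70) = -1.16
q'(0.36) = 5.12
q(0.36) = 3.74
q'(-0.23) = -0.22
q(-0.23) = 3.15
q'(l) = (-7.35*l^2 - 1.12*l + 0.24)*(-0.76*l^3 - 1.65*l^2 - 0.7*l - 4.13)/(2.45*l^3 + 0.56*l^2 - 0.24*l - 1.34)^2 + (-2.28*l^2 - 3.3*l - 0.7)/(2.45*l^3 + 0.56*l^2 - 0.24*l - 1.34)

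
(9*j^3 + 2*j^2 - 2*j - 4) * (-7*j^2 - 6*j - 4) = -63*j^5 - 68*j^4 - 34*j^3 + 32*j^2 + 32*j + 16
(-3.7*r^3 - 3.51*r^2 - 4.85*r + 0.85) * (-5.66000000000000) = 20.942*r^3 + 19.8666*r^2 + 27.451*r - 4.811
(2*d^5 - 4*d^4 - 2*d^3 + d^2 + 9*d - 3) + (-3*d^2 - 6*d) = 2*d^5 - 4*d^4 - 2*d^3 - 2*d^2 + 3*d - 3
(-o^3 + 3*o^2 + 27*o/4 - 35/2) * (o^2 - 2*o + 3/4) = -o^5 + 5*o^4 - 115*o^2/4 + 641*o/16 - 105/8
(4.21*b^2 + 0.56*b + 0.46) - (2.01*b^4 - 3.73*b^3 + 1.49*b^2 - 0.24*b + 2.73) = -2.01*b^4 + 3.73*b^3 + 2.72*b^2 + 0.8*b - 2.27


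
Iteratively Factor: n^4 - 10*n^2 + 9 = (n - 1)*(n^3 + n^2 - 9*n - 9) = (n - 3)*(n - 1)*(n^2 + 4*n + 3) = (n - 3)*(n - 1)*(n + 3)*(n + 1)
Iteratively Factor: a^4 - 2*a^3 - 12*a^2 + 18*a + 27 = (a + 1)*(a^3 - 3*a^2 - 9*a + 27) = (a - 3)*(a + 1)*(a^2 - 9) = (a - 3)^2*(a + 1)*(a + 3)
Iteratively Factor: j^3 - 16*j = (j - 4)*(j^2 + 4*j) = (j - 4)*(j + 4)*(j)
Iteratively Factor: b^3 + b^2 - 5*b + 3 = (b - 1)*(b^2 + 2*b - 3) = (b - 1)*(b + 3)*(b - 1)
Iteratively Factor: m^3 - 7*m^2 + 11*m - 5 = (m - 1)*(m^2 - 6*m + 5) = (m - 5)*(m - 1)*(m - 1)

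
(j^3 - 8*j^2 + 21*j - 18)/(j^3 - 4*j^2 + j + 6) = (j - 3)/(j + 1)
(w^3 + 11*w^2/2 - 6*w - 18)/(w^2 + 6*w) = w - 1/2 - 3/w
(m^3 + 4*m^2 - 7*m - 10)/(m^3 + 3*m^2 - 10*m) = (m + 1)/m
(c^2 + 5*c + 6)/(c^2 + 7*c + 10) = (c + 3)/(c + 5)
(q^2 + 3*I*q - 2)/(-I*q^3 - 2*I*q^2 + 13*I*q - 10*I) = (I*q^2 - 3*q - 2*I)/(q^3 + 2*q^2 - 13*q + 10)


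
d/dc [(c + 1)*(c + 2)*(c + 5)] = 3*c^2 + 16*c + 17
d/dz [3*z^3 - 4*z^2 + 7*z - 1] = 9*z^2 - 8*z + 7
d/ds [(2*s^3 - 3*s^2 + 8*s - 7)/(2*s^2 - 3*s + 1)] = (4*s^2 - 4*s - 13)/(4*s^2 - 4*s + 1)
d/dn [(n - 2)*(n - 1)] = 2*n - 3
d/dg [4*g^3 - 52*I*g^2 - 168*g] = 12*g^2 - 104*I*g - 168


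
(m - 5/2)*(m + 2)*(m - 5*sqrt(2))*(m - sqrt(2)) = m^4 - 6*sqrt(2)*m^3 - m^3/2 + 3*sqrt(2)*m^2 + 5*m^2 - 5*m + 30*sqrt(2)*m - 50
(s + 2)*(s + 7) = s^2 + 9*s + 14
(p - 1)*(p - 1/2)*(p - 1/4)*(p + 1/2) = p^4 - 5*p^3/4 + 5*p/16 - 1/16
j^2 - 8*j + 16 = (j - 4)^2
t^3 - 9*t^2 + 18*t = t*(t - 6)*(t - 3)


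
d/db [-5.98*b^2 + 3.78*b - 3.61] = 3.78 - 11.96*b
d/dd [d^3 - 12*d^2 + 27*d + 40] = 3*d^2 - 24*d + 27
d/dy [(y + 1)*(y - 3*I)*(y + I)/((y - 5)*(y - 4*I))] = (y^4 + y^3*(-10 - 8*I) + y^2*(-16 + 68*I) + y*(74 + 40*I) + 55 + 72*I)/(y^4 + y^3*(-10 - 8*I) + y^2*(9 + 80*I) + y*(160 - 200*I) - 400)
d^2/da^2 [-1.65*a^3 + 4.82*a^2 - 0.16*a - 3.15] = 9.64 - 9.9*a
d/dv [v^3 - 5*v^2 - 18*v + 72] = 3*v^2 - 10*v - 18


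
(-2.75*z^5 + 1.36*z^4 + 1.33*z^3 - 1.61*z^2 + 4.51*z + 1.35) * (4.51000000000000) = -12.4025*z^5 + 6.1336*z^4 + 5.9983*z^3 - 7.2611*z^2 + 20.3401*z + 6.0885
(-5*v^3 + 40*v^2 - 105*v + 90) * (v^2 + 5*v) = -5*v^5 + 15*v^4 + 95*v^3 - 435*v^2 + 450*v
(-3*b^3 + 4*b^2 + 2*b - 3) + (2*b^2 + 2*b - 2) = -3*b^3 + 6*b^2 + 4*b - 5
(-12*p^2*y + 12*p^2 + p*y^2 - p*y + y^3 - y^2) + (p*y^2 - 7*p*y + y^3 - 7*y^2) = -12*p^2*y + 12*p^2 + 2*p*y^2 - 8*p*y + 2*y^3 - 8*y^2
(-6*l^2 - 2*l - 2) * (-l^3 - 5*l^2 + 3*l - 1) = 6*l^5 + 32*l^4 - 6*l^3 + 10*l^2 - 4*l + 2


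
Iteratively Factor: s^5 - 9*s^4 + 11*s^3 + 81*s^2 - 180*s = (s - 3)*(s^4 - 6*s^3 - 7*s^2 + 60*s) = (s - 5)*(s - 3)*(s^3 - s^2 - 12*s) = s*(s - 5)*(s - 3)*(s^2 - s - 12) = s*(s - 5)*(s - 3)*(s + 3)*(s - 4)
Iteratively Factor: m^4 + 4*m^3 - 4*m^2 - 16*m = (m - 2)*(m^3 + 6*m^2 + 8*m) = (m - 2)*(m + 2)*(m^2 + 4*m) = m*(m - 2)*(m + 2)*(m + 4)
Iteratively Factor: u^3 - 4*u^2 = (u)*(u^2 - 4*u) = u*(u - 4)*(u)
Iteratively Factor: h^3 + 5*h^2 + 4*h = (h)*(h^2 + 5*h + 4) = h*(h + 1)*(h + 4)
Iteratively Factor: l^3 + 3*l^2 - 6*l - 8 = (l + 1)*(l^2 + 2*l - 8) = (l + 1)*(l + 4)*(l - 2)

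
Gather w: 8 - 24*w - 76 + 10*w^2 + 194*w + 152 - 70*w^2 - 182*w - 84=-60*w^2 - 12*w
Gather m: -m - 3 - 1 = -m - 4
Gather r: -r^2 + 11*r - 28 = -r^2 + 11*r - 28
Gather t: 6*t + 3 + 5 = 6*t + 8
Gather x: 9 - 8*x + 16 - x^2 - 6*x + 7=-x^2 - 14*x + 32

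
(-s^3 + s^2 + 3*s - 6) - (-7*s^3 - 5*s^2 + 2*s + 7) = 6*s^3 + 6*s^2 + s - 13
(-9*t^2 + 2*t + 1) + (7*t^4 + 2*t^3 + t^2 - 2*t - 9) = 7*t^4 + 2*t^3 - 8*t^2 - 8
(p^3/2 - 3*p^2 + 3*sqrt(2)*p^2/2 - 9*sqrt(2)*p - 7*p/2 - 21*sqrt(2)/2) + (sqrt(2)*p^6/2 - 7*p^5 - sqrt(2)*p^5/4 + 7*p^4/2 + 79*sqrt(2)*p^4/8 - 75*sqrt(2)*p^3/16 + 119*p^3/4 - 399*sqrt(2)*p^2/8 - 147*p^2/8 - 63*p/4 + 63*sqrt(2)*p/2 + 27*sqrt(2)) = sqrt(2)*p^6/2 - 7*p^5 - sqrt(2)*p^5/4 + 7*p^4/2 + 79*sqrt(2)*p^4/8 - 75*sqrt(2)*p^3/16 + 121*p^3/4 - 387*sqrt(2)*p^2/8 - 171*p^2/8 - 77*p/4 + 45*sqrt(2)*p/2 + 33*sqrt(2)/2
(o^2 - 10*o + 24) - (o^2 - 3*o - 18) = 42 - 7*o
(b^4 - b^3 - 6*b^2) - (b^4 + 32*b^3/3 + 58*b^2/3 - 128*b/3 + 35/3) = -35*b^3/3 - 76*b^2/3 + 128*b/3 - 35/3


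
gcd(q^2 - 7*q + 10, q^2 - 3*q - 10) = q - 5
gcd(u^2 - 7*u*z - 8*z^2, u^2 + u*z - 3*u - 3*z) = u + z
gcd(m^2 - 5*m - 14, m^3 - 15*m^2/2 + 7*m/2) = m - 7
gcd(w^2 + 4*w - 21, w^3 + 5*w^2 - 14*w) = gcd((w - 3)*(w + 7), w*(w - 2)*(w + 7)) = w + 7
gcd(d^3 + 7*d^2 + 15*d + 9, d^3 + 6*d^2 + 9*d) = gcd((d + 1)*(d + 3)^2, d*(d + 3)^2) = d^2 + 6*d + 9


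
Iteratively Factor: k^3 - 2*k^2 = (k - 2)*(k^2) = k*(k - 2)*(k)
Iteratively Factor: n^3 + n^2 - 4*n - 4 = (n - 2)*(n^2 + 3*n + 2) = (n - 2)*(n + 2)*(n + 1)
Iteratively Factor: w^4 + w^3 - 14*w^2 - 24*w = (w + 3)*(w^3 - 2*w^2 - 8*w) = w*(w + 3)*(w^2 - 2*w - 8) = w*(w + 2)*(w + 3)*(w - 4)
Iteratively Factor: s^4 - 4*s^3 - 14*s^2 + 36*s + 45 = (s + 1)*(s^3 - 5*s^2 - 9*s + 45) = (s + 1)*(s + 3)*(s^2 - 8*s + 15) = (s - 5)*(s + 1)*(s + 3)*(s - 3)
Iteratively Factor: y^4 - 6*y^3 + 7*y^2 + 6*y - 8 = (y - 4)*(y^3 - 2*y^2 - y + 2) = (y - 4)*(y + 1)*(y^2 - 3*y + 2) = (y - 4)*(y - 2)*(y + 1)*(y - 1)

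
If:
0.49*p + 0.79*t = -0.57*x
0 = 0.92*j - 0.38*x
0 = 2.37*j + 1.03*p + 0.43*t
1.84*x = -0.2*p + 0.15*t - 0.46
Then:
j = -0.11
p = 0.24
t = 0.05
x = -0.27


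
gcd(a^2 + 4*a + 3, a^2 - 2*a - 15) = a + 3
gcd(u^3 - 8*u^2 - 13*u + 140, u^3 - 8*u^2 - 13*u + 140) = u^3 - 8*u^2 - 13*u + 140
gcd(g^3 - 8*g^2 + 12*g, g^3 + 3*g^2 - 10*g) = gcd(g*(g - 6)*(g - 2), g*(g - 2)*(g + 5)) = g^2 - 2*g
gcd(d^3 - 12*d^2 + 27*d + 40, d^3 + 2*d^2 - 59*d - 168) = d - 8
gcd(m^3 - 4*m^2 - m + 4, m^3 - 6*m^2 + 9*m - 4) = m^2 - 5*m + 4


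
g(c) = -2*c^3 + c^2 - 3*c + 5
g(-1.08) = 11.93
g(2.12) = -15.92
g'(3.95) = -88.72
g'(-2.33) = -40.23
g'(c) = -6*c^2 + 2*c - 3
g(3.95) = -114.51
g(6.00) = -409.00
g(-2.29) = 41.13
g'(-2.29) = -39.04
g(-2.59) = 54.23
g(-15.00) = 7025.00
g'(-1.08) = -12.16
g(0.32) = 4.08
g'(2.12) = -25.73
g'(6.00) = -207.00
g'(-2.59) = -48.43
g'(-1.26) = -15.05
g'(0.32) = -2.97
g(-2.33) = 42.72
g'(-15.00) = -1383.00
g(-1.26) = 14.37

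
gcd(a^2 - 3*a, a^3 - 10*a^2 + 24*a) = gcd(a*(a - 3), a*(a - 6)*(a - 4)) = a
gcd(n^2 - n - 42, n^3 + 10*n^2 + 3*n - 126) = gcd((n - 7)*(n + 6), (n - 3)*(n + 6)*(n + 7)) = n + 6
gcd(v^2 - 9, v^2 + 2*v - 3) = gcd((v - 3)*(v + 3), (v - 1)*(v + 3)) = v + 3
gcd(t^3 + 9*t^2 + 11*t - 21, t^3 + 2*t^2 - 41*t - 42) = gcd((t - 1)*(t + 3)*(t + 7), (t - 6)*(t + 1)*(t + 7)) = t + 7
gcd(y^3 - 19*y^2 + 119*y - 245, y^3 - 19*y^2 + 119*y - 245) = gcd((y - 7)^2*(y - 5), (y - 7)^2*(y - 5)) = y^3 - 19*y^2 + 119*y - 245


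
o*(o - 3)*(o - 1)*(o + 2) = o^4 - 2*o^3 - 5*o^2 + 6*o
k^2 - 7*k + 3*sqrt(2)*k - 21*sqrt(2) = (k - 7)*(k + 3*sqrt(2))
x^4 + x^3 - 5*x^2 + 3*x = x*(x - 1)^2*(x + 3)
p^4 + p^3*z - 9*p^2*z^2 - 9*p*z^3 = p*(p - 3*z)*(p + z)*(p + 3*z)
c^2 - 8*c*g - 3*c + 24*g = (c - 3)*(c - 8*g)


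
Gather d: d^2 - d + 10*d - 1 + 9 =d^2 + 9*d + 8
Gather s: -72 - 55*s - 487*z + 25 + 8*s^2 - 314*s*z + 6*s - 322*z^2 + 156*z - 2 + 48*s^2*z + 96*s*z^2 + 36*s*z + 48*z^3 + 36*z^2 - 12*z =s^2*(48*z + 8) + s*(96*z^2 - 278*z - 49) + 48*z^3 - 286*z^2 - 343*z - 49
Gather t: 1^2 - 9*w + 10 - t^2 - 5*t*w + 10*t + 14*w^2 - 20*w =-t^2 + t*(10 - 5*w) + 14*w^2 - 29*w + 11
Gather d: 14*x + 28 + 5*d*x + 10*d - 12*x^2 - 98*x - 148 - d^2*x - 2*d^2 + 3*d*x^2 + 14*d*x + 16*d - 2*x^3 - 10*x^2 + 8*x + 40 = d^2*(-x - 2) + d*(3*x^2 + 19*x + 26) - 2*x^3 - 22*x^2 - 76*x - 80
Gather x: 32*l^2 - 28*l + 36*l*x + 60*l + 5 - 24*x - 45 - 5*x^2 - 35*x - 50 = 32*l^2 + 32*l - 5*x^2 + x*(36*l - 59) - 90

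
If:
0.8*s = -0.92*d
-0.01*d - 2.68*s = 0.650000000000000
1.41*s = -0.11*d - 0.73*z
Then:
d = 0.21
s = -0.24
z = 0.44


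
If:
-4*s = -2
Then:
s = 1/2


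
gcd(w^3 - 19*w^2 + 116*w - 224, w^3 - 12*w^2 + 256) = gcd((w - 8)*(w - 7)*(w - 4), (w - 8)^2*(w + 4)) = w - 8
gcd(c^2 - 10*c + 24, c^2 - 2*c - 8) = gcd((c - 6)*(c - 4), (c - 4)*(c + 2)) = c - 4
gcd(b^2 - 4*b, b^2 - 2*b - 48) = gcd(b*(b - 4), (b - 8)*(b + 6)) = 1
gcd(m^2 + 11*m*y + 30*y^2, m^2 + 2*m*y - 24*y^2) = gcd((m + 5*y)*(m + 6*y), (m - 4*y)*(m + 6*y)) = m + 6*y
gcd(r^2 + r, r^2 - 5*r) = r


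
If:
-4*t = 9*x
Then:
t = -9*x/4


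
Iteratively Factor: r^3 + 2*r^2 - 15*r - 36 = (r + 3)*(r^2 - r - 12) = (r + 3)^2*(r - 4)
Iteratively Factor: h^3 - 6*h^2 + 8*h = (h)*(h^2 - 6*h + 8) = h*(h - 2)*(h - 4)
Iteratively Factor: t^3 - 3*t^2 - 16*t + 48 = (t + 4)*(t^2 - 7*t + 12) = (t - 3)*(t + 4)*(t - 4)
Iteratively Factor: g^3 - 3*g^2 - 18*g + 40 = (g - 5)*(g^2 + 2*g - 8) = (g - 5)*(g - 2)*(g + 4)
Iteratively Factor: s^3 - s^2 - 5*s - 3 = (s + 1)*(s^2 - 2*s - 3) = (s - 3)*(s + 1)*(s + 1)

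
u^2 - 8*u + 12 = (u - 6)*(u - 2)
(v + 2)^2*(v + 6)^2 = v^4 + 16*v^3 + 88*v^2 + 192*v + 144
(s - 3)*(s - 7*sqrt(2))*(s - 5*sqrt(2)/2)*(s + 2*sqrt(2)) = s^4 - 15*sqrt(2)*s^3/2 - 3*s^3 - 3*s^2 + 45*sqrt(2)*s^2/2 + 9*s + 70*sqrt(2)*s - 210*sqrt(2)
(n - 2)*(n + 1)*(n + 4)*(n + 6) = n^4 + 9*n^3 + 12*n^2 - 44*n - 48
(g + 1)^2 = g^2 + 2*g + 1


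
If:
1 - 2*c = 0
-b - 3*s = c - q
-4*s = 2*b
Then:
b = -2*s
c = 1/2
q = s + 1/2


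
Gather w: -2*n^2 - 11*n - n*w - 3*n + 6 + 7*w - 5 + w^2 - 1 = -2*n^2 - 14*n + w^2 + w*(7 - n)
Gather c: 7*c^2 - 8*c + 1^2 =7*c^2 - 8*c + 1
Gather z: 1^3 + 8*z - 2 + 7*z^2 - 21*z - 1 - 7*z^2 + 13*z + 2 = 0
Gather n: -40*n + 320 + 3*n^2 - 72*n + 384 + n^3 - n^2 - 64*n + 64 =n^3 + 2*n^2 - 176*n + 768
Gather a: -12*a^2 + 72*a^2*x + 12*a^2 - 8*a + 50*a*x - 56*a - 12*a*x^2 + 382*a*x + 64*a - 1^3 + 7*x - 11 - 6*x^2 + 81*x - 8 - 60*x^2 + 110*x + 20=72*a^2*x + a*(-12*x^2 + 432*x) - 66*x^2 + 198*x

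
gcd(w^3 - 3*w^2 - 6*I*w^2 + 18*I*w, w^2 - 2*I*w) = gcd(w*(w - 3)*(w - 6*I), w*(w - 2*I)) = w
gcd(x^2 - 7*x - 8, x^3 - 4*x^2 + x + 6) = x + 1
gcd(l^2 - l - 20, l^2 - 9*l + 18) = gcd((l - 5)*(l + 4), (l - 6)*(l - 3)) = 1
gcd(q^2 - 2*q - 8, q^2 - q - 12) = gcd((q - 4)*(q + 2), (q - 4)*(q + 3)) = q - 4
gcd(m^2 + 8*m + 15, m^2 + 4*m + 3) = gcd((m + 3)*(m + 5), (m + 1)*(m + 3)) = m + 3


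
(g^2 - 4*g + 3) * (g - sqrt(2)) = g^3 - 4*g^2 - sqrt(2)*g^2 + 3*g + 4*sqrt(2)*g - 3*sqrt(2)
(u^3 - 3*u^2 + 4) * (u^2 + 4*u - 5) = u^5 + u^4 - 17*u^3 + 19*u^2 + 16*u - 20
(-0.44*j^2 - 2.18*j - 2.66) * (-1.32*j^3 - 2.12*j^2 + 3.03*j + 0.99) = 0.5808*j^5 + 3.8104*j^4 + 6.7996*j^3 - 1.4018*j^2 - 10.218*j - 2.6334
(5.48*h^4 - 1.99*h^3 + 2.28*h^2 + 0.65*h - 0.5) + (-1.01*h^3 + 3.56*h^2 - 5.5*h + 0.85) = 5.48*h^4 - 3.0*h^3 + 5.84*h^2 - 4.85*h + 0.35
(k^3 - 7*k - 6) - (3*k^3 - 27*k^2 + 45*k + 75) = -2*k^3 + 27*k^2 - 52*k - 81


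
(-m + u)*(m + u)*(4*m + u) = -4*m^3 - m^2*u + 4*m*u^2 + u^3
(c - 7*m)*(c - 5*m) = c^2 - 12*c*m + 35*m^2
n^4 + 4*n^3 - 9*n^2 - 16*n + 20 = (n - 2)*(n - 1)*(n + 2)*(n + 5)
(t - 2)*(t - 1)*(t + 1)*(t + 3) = t^4 + t^3 - 7*t^2 - t + 6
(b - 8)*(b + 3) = b^2 - 5*b - 24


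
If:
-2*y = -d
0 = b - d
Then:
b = 2*y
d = 2*y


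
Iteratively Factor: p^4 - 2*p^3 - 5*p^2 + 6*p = (p + 2)*(p^3 - 4*p^2 + 3*p) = p*(p + 2)*(p^2 - 4*p + 3) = p*(p - 1)*(p + 2)*(p - 3)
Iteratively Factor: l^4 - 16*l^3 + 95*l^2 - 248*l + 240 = (l - 3)*(l^3 - 13*l^2 + 56*l - 80) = (l - 5)*(l - 3)*(l^2 - 8*l + 16) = (l - 5)*(l - 4)*(l - 3)*(l - 4)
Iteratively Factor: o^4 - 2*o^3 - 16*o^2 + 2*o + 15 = (o + 1)*(o^3 - 3*o^2 - 13*o + 15) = (o - 1)*(o + 1)*(o^2 - 2*o - 15) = (o - 1)*(o + 1)*(o + 3)*(o - 5)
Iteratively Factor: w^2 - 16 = (w + 4)*(w - 4)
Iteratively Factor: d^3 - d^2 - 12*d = (d)*(d^2 - d - 12) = d*(d + 3)*(d - 4)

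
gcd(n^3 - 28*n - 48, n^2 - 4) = n + 2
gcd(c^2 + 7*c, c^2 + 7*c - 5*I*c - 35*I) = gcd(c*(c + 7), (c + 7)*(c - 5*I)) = c + 7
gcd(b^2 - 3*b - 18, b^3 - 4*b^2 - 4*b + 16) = 1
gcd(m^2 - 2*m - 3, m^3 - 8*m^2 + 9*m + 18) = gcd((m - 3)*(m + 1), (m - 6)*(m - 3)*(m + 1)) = m^2 - 2*m - 3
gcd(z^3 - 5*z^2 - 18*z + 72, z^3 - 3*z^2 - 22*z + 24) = z^2 - 2*z - 24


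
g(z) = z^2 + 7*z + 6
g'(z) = 2*z + 7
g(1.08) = 14.73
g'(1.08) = 9.16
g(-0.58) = 2.28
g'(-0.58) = 5.84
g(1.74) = 21.21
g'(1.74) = 10.48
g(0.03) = 6.21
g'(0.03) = 7.06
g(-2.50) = -5.25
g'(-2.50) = 2.00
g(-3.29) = -6.21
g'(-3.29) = 0.42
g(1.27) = 16.50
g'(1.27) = 9.54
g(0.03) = 6.21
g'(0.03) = 7.06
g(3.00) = 36.00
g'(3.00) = 13.00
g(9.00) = 150.00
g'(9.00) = 25.00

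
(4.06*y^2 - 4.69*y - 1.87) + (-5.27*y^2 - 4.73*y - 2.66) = -1.21*y^2 - 9.42*y - 4.53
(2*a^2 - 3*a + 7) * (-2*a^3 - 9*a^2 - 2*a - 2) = -4*a^5 - 12*a^4 + 9*a^3 - 61*a^2 - 8*a - 14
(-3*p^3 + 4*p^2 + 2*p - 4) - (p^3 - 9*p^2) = -4*p^3 + 13*p^2 + 2*p - 4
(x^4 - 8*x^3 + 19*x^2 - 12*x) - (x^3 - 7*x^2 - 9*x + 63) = x^4 - 9*x^3 + 26*x^2 - 3*x - 63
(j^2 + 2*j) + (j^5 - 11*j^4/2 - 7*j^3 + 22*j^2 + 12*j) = j^5 - 11*j^4/2 - 7*j^3 + 23*j^2 + 14*j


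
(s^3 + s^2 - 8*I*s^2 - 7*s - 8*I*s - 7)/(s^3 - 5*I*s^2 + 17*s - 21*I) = (s + 1)/(s + 3*I)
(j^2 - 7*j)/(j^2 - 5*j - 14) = j/(j + 2)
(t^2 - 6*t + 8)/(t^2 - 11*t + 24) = (t^2 - 6*t + 8)/(t^2 - 11*t + 24)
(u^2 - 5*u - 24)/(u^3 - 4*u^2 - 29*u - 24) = 1/(u + 1)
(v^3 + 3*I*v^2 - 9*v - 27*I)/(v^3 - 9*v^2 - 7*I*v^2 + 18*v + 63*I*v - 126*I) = (v^2 + 3*v*(1 + I) + 9*I)/(v^2 - v*(6 + 7*I) + 42*I)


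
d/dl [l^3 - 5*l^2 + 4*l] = 3*l^2 - 10*l + 4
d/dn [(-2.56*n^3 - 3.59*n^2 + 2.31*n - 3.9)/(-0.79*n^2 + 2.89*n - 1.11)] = (2.0224*n^4 - 14.7968*n^3 - 0.0253999999999994*n^2 + 1.8078*n + 8.7069)/(0.6241*n^4 - 4.5662*n^3 + 10.1059*n^2 - 6.4158*n + 1.2321)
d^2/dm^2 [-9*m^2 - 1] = -18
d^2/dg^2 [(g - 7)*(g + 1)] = 2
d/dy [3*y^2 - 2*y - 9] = 6*y - 2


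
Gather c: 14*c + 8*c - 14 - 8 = 22*c - 22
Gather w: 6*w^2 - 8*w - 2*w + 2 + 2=6*w^2 - 10*w + 4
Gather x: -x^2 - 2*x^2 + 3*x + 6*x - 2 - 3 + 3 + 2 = -3*x^2 + 9*x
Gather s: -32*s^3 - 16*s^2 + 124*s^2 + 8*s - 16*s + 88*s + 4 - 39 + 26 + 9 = -32*s^3 + 108*s^2 + 80*s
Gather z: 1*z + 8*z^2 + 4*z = 8*z^2 + 5*z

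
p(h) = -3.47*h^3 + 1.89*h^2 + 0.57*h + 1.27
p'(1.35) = -13.30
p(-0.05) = 1.25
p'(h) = -10.41*h^2 + 3.78*h + 0.57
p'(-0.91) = -11.49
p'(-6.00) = -396.87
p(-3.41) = 158.90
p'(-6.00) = -396.87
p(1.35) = -3.05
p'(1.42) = -15.05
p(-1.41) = 13.95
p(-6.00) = 815.41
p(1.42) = -4.05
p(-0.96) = 5.53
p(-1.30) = 11.35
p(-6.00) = 815.41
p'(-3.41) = -133.37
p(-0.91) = 4.93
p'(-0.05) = 0.35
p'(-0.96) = -12.65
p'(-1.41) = -25.46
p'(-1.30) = -21.94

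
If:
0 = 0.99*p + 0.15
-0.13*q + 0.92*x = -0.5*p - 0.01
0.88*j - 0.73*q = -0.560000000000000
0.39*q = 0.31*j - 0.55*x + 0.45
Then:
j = 0.20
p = -0.15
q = 1.01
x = 0.21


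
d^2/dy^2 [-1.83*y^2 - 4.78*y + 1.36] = -3.66000000000000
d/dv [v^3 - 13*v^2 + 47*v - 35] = 3*v^2 - 26*v + 47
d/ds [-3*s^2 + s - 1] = 1 - 6*s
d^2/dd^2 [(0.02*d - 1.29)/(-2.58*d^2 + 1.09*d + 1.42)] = ((0.02*d - 1.29)*(5.16*d - 1.09)*(10.32*d - 2.18) + (0.3096*d - 6.7)*(-2.58*d^2 + 1.09*d + 1.42))/(-2.58*d^2 + 1.09*d + 1.42)^3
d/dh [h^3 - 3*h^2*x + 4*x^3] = 3*h*(h - 2*x)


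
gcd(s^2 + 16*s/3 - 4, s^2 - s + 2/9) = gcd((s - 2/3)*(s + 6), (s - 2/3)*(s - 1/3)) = s - 2/3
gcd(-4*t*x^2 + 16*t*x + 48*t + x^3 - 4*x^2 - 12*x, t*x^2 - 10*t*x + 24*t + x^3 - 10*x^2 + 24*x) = x - 6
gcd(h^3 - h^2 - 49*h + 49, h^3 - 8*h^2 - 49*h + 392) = h^2 - 49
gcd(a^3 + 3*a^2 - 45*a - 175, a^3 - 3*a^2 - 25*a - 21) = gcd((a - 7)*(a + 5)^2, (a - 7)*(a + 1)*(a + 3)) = a - 7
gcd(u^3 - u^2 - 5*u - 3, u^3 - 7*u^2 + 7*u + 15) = u^2 - 2*u - 3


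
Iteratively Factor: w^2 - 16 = (w + 4)*(w - 4)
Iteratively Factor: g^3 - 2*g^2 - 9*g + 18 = (g + 3)*(g^2 - 5*g + 6) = (g - 3)*(g + 3)*(g - 2)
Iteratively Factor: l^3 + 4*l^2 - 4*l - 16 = (l + 2)*(l^2 + 2*l - 8) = (l - 2)*(l + 2)*(l + 4)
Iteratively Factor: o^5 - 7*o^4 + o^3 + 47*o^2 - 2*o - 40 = (o + 2)*(o^4 - 9*o^3 + 19*o^2 + 9*o - 20) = (o + 1)*(o + 2)*(o^3 - 10*o^2 + 29*o - 20) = (o - 4)*(o + 1)*(o + 2)*(o^2 - 6*o + 5) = (o - 5)*(o - 4)*(o + 1)*(o + 2)*(o - 1)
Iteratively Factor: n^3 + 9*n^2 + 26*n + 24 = (n + 4)*(n^2 + 5*n + 6) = (n + 3)*(n + 4)*(n + 2)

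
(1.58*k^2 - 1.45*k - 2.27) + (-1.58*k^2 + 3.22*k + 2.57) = 1.77*k + 0.3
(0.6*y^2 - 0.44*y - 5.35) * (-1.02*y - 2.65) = -0.612*y^3 - 1.1412*y^2 + 6.623*y + 14.1775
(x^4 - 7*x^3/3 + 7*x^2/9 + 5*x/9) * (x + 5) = x^5 + 8*x^4/3 - 98*x^3/9 + 40*x^2/9 + 25*x/9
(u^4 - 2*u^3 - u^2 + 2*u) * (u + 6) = u^5 + 4*u^4 - 13*u^3 - 4*u^2 + 12*u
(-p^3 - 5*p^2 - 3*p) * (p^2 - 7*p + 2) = -p^5 + 2*p^4 + 30*p^3 + 11*p^2 - 6*p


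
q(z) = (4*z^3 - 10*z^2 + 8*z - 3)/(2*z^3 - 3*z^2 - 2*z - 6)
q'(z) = (-6*z^2 + 6*z + 2)*(4*z^3 - 10*z^2 + 8*z - 3)/(2*z^3 - 3*z^2 - 2*z - 6)^2 + (12*z^2 - 20*z + 8)/(2*z^3 - 3*z^2 - 2*z - 6)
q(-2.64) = 2.87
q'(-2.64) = 0.26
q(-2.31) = 2.95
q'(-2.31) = 0.27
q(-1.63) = 3.09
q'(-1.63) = 0.05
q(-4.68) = 2.50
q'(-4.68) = 0.11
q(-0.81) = 2.45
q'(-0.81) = -2.08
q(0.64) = 0.12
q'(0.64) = -0.06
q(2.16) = -1.91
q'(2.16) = -10.97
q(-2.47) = 2.91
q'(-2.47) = 0.27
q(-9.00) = 2.25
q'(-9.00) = 0.03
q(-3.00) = 2.78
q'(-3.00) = 0.23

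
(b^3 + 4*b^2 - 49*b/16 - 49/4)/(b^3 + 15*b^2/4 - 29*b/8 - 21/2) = (4*b + 7)/(2*(2*b + 3))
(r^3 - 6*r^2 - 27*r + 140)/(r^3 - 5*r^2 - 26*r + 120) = (r - 7)/(r - 6)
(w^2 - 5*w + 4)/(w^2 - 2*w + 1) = (w - 4)/(w - 1)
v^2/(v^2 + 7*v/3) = 3*v/(3*v + 7)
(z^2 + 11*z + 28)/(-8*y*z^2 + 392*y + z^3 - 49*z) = (-z - 4)/(8*y*z - 56*y - z^2 + 7*z)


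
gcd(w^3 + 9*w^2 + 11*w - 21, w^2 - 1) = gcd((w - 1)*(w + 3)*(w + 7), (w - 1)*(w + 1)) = w - 1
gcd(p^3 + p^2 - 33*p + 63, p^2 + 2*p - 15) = p - 3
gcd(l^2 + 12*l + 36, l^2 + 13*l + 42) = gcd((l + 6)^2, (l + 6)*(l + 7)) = l + 6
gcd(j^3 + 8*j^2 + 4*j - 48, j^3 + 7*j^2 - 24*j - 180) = j + 6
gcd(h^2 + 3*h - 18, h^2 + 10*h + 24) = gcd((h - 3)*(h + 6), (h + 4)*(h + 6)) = h + 6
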